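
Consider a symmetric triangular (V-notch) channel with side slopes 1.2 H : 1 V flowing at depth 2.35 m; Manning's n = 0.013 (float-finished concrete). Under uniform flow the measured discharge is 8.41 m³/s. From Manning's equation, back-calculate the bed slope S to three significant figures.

0.000312

A = z·y² = 1.2×2.35² = 6.627 m²
P = 2y√(1+z²) = 2×2.35×√(1+1.2²) = 7.342 m
R = A/P = 6.627/7.342 = 0.9027 m
S = (Q·n / (1·A·R^(2/3)))² = (8.41×0.013 / (1×6.627×0.9340))² = 0.0003120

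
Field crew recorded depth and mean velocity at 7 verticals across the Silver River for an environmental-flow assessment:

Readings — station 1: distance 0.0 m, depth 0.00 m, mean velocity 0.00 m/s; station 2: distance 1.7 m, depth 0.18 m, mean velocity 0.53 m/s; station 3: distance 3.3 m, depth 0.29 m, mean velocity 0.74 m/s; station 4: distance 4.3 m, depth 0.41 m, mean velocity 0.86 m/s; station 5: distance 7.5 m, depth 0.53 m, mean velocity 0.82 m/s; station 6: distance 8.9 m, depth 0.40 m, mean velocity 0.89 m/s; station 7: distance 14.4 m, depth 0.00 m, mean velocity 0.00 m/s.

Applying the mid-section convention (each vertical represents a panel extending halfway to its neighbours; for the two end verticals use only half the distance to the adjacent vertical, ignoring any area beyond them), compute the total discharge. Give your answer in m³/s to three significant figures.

w_2 = (3.3 − 0.0)/2 = 1.65 m; q_2 = 0.53 × 0.18 × 1.65 = 0.1574 m³/s
w_3 = (4.3 − 1.7)/2 = 1.3 m; q_3 = 0.74 × 0.29 × 1.3 = 0.2790 m³/s
w_4 = (7.5 − 3.3)/2 = 2.1 m; q_4 = 0.86 × 0.41 × 2.1 = 0.7405 m³/s
w_5 = (8.9 − 4.3)/2 = 2.3 m; q_5 = 0.82 × 0.53 × 2.3 = 0.9996 m³/s
w_6 = (14.4 − 7.5)/2 = 3.45 m; q_6 = 0.89 × 0.40 × 3.45 = 1.228 m³/s
Stations 1, 7 contribute zero (depth or velocity is 0).
Q = Σ qᵢ = 3.405 m³/s

3.40 m³/s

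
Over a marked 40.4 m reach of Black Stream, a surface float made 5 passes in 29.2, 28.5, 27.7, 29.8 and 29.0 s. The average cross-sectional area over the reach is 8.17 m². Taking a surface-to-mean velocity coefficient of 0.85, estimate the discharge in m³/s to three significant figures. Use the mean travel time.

9.73 m³/s

t̄ = (29.2 + 28.5 + 27.7 + 29.8 + 29.0) / 5 = 28.84 s
v_surface = L / t̄ = 40.4 / 28.84 = 1.401 m/s
v_mean = 0.85 × 1.401 = 1.191 m/s
Q = A × v_mean = 8.17 × 1.191 = 9.728 m³/s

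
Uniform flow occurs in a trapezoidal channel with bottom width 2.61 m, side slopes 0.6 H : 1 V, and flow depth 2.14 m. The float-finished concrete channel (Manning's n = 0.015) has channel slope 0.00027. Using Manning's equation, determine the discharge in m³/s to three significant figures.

A = (b + z·y)·y = (2.61 + 0.6×2.14)×2.14 = 8.333 m²
P = b + 2y√(1+z²) = 2.61 + 2×2.14×√(1+0.6²) = 7.601 m
R = A/P = 8.333/7.601 = 1.096 m
Q = (1/n)·A·R^(2/3)·S^(1/2) = (1/0.015) × 8.333 × 1.096^(2/3) × 0.00027^(1/2) = 9.705 m³/s

9.71 m³/s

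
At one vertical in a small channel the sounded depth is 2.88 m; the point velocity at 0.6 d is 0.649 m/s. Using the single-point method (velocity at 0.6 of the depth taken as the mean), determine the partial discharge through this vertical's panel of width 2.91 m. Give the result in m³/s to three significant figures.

v̄ = v₀.₆ = 0.649 m/s
q = v̄ × d × w = 0.6490 × 2.88 × 2.91 = 5.439 m³/s

5.44 m³/s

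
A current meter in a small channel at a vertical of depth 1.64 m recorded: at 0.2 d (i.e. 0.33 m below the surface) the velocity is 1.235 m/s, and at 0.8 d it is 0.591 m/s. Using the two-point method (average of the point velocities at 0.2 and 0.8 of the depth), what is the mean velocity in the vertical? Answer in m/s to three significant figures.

0.913 m/s

v̄ = (1.235 + 0.591) / 2 = 0.9130 m/s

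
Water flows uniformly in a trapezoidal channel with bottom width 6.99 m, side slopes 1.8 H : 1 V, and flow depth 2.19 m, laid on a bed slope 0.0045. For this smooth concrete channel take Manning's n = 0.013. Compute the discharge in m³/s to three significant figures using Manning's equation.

A = (b + z·y)·y = (6.99 + 1.8×2.19)×2.19 = 23.94 m²
P = b + 2y√(1+z²) = 6.99 + 2×2.19×√(1+1.8²) = 16.01 m
R = A/P = 23.94/16.01 = 1.495 m
Q = (1/n)·A·R^(2/3)·S^(1/2) = (1/0.013) × 23.94 × 1.495^(2/3) × 0.0045^(1/2) = 161.6 m³/s

162 m³/s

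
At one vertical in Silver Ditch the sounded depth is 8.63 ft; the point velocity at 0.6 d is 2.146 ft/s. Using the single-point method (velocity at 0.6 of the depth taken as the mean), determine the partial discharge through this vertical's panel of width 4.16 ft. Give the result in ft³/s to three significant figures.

77.0 ft³/s

v̄ = v₀.₆ = 2.146 ft/s
q = v̄ × d × w = 2.146 × 8.63 × 4.16 = 77.04 ft³/s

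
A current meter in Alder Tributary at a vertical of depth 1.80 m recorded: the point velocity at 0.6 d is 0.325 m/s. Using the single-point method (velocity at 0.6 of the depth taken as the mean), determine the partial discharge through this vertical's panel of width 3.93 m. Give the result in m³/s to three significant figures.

v̄ = v₀.₆ = 0.325 m/s
q = v̄ × d × w = 0.3250 × 1.80 × 3.93 = 2.299 m³/s

2.30 m³/s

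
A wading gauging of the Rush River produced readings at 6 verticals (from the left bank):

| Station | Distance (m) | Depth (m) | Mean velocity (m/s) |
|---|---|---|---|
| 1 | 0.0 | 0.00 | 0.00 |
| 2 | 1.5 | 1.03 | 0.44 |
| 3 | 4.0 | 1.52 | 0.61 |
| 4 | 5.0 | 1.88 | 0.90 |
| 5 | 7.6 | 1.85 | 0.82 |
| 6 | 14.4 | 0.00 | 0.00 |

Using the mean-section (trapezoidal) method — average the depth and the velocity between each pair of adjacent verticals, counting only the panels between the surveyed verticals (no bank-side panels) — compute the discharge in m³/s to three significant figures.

9.88 m³/s

Panel 1-2: Δb = 1.5 m, d̄ = (0.00+1.03)/2 = 0.515, v̄ = (0.00+0.44)/2 = 0.22 → q = 1.5×0.515×0.22 = 0.1700 m³/s
Panel 2-3: Δb = 2.5 m, d̄ = (1.03+1.52)/2 = 1.275, v̄ = (0.44+0.61)/2 = 0.525 → q = 2.5×1.275×0.525 = 1.673 m³/s
Panel 3-4: Δb = 1 m, d̄ = (1.52+1.88)/2 = 1.7, v̄ = (0.61+0.90)/2 = 0.755 → q = 1×1.7×0.755 = 1.284 m³/s
Panel 4-5: Δb = 2.6 m, d̄ = (1.88+1.85)/2 = 1.865, v̄ = (0.90+0.82)/2 = 0.86 → q = 2.6×1.865×0.86 = 4.170 m³/s
Panel 5-6: Δb = 6.8 m, d̄ = (1.85+0.00)/2 = 0.925, v̄ = (0.82+0.00)/2 = 0.41 → q = 6.8×0.925×0.41 = 2.579 m³/s
Q = Σ q = 9.876 m³/s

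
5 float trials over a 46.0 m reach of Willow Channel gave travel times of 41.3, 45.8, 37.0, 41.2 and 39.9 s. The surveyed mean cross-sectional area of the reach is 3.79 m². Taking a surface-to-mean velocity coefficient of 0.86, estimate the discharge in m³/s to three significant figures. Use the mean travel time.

t̄ = (41.3 + 45.8 + 37.0 + 41.2 + 39.9) / 5 = 41.04 s
v_surface = L / t̄ = 46.0 / 41.04 = 1.121 m/s
v_mean = 0.86 × 1.121 = 0.9639 m/s
Q = A × v_mean = 3.79 × 0.9639 = 3.653 m³/s

3.65 m³/s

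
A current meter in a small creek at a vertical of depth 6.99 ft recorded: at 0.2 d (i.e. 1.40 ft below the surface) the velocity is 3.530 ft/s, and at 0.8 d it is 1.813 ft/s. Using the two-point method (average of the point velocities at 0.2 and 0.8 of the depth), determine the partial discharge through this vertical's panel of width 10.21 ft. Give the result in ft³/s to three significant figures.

v̄ = (3.530 + 1.813) / 2 = 2.672 ft/s
q = v̄ × d × w = 2.672 × 6.99 × 10.21 = 190.7 ft³/s

191 ft³/s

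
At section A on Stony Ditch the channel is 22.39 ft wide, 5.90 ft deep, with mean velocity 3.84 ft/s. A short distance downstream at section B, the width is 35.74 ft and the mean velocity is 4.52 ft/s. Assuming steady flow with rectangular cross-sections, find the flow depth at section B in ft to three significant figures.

Q = A₁V₁ = (22.39×5.90) × 3.84 = 507.3 ft³/s
d₂ = Q/(b₂ V₂) = 507.3/(35.74×4.52) = 3.140 ft

3.14 ft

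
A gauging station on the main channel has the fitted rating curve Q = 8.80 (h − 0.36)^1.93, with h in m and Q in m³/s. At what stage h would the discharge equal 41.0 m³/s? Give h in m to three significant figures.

h − h₀ = (Q/C)^(1/b) = (41.0/8.80)^(1/1.93) = 2.220 m
h = 0.36 + 2.220 = 2.580 m

2.58 m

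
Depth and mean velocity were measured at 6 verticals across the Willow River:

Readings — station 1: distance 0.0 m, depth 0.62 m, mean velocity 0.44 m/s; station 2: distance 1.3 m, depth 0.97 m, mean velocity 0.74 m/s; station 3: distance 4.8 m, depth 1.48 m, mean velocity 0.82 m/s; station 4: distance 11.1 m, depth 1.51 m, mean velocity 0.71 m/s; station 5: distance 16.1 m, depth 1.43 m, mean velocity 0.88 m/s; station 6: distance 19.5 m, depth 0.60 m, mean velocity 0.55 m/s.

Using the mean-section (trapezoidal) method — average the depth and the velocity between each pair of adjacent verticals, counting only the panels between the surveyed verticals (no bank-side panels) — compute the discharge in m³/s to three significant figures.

Panel 1-2: Δb = 1.3 m, d̄ = (0.62+0.97)/2 = 0.795, v̄ = (0.44+0.74)/2 = 0.59 → q = 1.3×0.795×0.59 = 0.6098 m³/s
Panel 2-3: Δb = 3.5 m, d̄ = (0.97+1.48)/2 = 1.225, v̄ = (0.74+0.82)/2 = 0.78 → q = 3.5×1.225×0.78 = 3.344 m³/s
Panel 3-4: Δb = 6.3 m, d̄ = (1.48+1.51)/2 = 1.495, v̄ = (0.82+0.71)/2 = 0.765 → q = 6.3×1.495×0.765 = 7.205 m³/s
Panel 4-5: Δb = 5 m, d̄ = (1.51+1.43)/2 = 1.47, v̄ = (0.71+0.88)/2 = 0.795 → q = 5×1.47×0.795 = 5.843 m³/s
Panel 5-6: Δb = 3.4 m, d̄ = (1.43+0.60)/2 = 1.015, v̄ = (0.88+0.55)/2 = 0.715 → q = 3.4×1.015×0.715 = 2.467 m³/s
Q = Σ q = 19.47 m³/s

19.5 m³/s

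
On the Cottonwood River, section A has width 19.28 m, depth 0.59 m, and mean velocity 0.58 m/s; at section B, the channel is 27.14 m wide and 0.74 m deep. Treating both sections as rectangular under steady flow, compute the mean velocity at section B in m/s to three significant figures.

0.329 m/s

Q = A₁V₁ = (19.28×0.59) × 0.58 = 6.598 m³/s
A₂ = 27.14 × 0.74 = 20.08 m²
V₂ = Q/A₂ = 6.598/20.08 = 0.3285 m/s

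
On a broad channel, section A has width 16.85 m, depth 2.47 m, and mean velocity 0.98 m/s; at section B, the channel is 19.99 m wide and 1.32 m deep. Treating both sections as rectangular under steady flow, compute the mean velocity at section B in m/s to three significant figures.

Q = A₁V₁ = (16.85×2.47) × 0.98 = 40.79 m³/s
A₂ = 19.99 × 1.32 = 26.39 m²
V₂ = Q/A₂ = 40.79/26.39 = 1.546 m/s

1.55 m/s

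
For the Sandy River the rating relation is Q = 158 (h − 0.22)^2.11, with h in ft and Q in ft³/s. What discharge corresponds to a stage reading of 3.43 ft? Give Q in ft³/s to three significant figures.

Q = 158 × (3.43 − 0.22)^2.11 = 158 × 3.21^2.11 = 1851 ft³/s

1850 ft³/s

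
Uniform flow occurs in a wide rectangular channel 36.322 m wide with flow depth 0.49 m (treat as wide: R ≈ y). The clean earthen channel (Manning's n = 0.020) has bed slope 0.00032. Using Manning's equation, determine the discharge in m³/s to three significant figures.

9.89 m³/s

A = b·y = 36.322 × 0.49 = 17.80 m²
Wide channel: R ≈ y = 0.49 m
Q = (1/n)·A·R^(2/3)·S^(1/2) = (1/0.020) × 17.80 × 0.4900^(2/3) × 0.00032^(1/2) = 9.894 m³/s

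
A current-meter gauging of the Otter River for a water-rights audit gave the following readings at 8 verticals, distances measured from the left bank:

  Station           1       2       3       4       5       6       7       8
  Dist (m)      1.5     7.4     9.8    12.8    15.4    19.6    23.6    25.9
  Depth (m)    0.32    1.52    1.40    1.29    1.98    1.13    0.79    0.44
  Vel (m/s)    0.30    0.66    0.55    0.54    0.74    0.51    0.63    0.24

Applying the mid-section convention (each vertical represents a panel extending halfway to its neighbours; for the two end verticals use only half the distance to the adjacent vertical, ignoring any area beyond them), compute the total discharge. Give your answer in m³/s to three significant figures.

w_1 = (7.4 − 1.5)/2 = 2.95 m; q_1 = 0.30 × 0.32 × 2.95 = 0.2832 m³/s
w_2 = (9.8 − 1.5)/2 = 4.15 m; q_2 = 0.66 × 1.52 × 4.15 = 4.163 m³/s
w_3 = (12.8 − 7.4)/2 = 2.7 m; q_3 = 0.55 × 1.40 × 2.7 = 2.079 m³/s
w_4 = (15.4 − 9.8)/2 = 2.8 m; q_4 = 0.54 × 1.29 × 2.8 = 1.950 m³/s
w_5 = (19.6 − 12.8)/2 = 3.4 m; q_5 = 0.74 × 1.98 × 3.4 = 4.982 m³/s
w_6 = (23.6 − 15.4)/2 = 4.1 m; q_6 = 0.51 × 1.13 × 4.1 = 2.363 m³/s
w_7 = (25.9 − 19.6)/2 = 3.15 m; q_7 = 0.63 × 0.79 × 3.15 = 1.568 m³/s
w_8 = (25.9 − 23.6)/2 = 1.15 m; q_8 = 0.24 × 0.44 × 1.15 = 0.1214 m³/s
Q = Σ qᵢ = 17.51 m³/s

17.5 m³/s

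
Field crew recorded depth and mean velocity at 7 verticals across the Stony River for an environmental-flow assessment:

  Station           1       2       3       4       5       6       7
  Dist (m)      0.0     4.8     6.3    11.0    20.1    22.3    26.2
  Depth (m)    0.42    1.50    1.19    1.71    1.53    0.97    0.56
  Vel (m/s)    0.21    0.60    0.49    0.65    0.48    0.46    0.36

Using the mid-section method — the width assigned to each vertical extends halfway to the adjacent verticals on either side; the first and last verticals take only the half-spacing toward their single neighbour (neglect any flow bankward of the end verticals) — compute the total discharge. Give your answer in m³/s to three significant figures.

18.4 m³/s

w_1 = (4.8 − 0.0)/2 = 2.4 m; q_1 = 0.21 × 0.42 × 2.4 = 0.2117 m³/s
w_2 = (6.3 − 0.0)/2 = 3.15 m; q_2 = 0.60 × 1.50 × 3.15 = 2.835 m³/s
w_3 = (11.0 − 4.8)/2 = 3.1 m; q_3 = 0.49 × 1.19 × 3.1 = 1.808 m³/s
w_4 = (20.1 − 6.3)/2 = 6.9 m; q_4 = 0.65 × 1.71 × 6.9 = 7.669 m³/s
w_5 = (22.3 − 11.0)/2 = 5.65 m; q_5 = 0.48 × 1.53 × 5.65 = 4.149 m³/s
w_6 = (26.2 − 20.1)/2 = 3.05 m; q_6 = 0.46 × 0.97 × 3.05 = 1.361 m³/s
w_7 = (26.2 − 22.3)/2 = 1.95 m; q_7 = 0.36 × 0.56 × 1.95 = 0.3931 m³/s
Q = Σ qᵢ = 18.43 m³/s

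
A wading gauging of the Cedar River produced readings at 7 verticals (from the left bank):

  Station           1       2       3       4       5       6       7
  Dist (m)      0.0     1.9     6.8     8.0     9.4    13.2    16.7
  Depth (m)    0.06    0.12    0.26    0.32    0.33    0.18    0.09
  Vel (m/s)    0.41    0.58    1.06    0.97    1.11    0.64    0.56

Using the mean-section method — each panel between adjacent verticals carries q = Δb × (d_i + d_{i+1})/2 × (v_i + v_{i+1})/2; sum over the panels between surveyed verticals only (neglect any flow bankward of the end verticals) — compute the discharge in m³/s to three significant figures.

2.81 m³/s

Panel 1-2: Δb = 1.9 m, d̄ = (0.06+0.12)/2 = 0.09, v̄ = (0.41+0.58)/2 = 0.495 → q = 1.9×0.09×0.495 = 0.08465 m³/s
Panel 2-3: Δb = 4.9 m, d̄ = (0.12+0.26)/2 = 0.19, v̄ = (0.58+1.06)/2 = 0.82 → q = 4.9×0.19×0.82 = 0.7634 m³/s
Panel 3-4: Δb = 1.2 m, d̄ = (0.26+0.32)/2 = 0.29, v̄ = (1.06+0.97)/2 = 1.015 → q = 1.2×0.29×1.015 = 0.3532 m³/s
Panel 4-5: Δb = 1.4 m, d̄ = (0.32+0.33)/2 = 0.325, v̄ = (0.97+1.11)/2 = 1.04 → q = 1.4×0.325×1.04 = 0.4732 m³/s
Panel 5-6: Δb = 3.8 m, d̄ = (0.33+0.18)/2 = 0.255, v̄ = (1.11+0.64)/2 = 0.875 → q = 3.8×0.255×0.875 = 0.8479 m³/s
Panel 6-7: Δb = 3.5 m, d̄ = (0.18+0.09)/2 = 0.135, v̄ = (0.64+0.56)/2 = 0.6 → q = 3.5×0.135×0.6 = 0.2835 m³/s
Q = Σ q = 2.806 m³/s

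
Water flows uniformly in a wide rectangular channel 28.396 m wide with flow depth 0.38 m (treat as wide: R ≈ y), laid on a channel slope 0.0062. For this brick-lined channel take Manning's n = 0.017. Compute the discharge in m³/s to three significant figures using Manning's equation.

26.2 m³/s

A = b·y = 28.396 × 0.38 = 10.79 m²
Wide channel: R ≈ y = 0.38 m
Q = (1/n)·A·R^(2/3)·S^(1/2) = (1/0.017) × 10.79 × 0.3800^(2/3) × 0.0062^(1/2) = 26.22 m³/s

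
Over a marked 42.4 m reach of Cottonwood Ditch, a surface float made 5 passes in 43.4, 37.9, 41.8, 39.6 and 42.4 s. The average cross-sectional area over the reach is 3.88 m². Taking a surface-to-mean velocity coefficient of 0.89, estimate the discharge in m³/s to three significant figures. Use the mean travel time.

t̄ = (43.4 + 37.9 + 41.8 + 39.6 + 42.4) / 5 = 41.02 s
v_surface = L / t̄ = 42.4 / 41.02 = 1.034 m/s
v_mean = 0.89 × 1.034 = 0.9199 m/s
Q = A × v_mean = 3.88 × 0.9199 = 3.569 m³/s

3.57 m³/s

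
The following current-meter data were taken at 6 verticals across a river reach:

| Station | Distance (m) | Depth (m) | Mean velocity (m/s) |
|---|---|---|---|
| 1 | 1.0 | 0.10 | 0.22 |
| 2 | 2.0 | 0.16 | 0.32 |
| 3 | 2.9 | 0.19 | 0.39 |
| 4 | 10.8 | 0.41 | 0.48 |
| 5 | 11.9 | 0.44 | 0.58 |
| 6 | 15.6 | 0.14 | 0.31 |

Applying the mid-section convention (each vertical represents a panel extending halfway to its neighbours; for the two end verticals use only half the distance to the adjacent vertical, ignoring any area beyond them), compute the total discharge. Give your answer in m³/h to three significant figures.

7070 m³/h

w_1 = (2.0 − 1.0)/2 = 0.5 m; q_1 = 0.22 × 0.10 × 0.5 = 0.01100 m³/s
w_2 = (2.9 − 1.0)/2 = 0.95 m; q_2 = 0.32 × 0.16 × 0.95 = 0.04864 m³/s
w_3 = (10.8 − 2.0)/2 = 4.4 m; q_3 = 0.39 × 0.19 × 4.4 = 0.3260 m³/s
w_4 = (11.9 − 2.9)/2 = 4.5 m; q_4 = 0.48 × 0.41 × 4.5 = 0.8856 m³/s
w_5 = (15.6 − 10.8)/2 = 2.4 m; q_5 = 0.58 × 0.44 × 2.4 = 0.6125 m³/s
w_6 = (15.6 − 11.9)/2 = 1.85 m; q_6 = 0.31 × 0.14 × 1.85 = 0.08029 m³/s
Q = Σ qᵢ = 1.964 m³/s
= 1.964 × 3600 = 7071 m³/h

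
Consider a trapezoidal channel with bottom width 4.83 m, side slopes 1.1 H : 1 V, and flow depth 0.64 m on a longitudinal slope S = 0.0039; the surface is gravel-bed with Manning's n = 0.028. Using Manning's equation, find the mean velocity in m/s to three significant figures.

A = (b + z·y)·y = (4.83 + 1.1×0.64)×0.64 = 3.542 m²
P = b + 2y√(1+z²) = 4.83 + 2×0.64×√(1+1.1²) = 6.733 m
R = A/P = 3.542/6.733 = 0.5260 m
Q = (1/n)·A·R^(2/3)·S^(1/2) = (1/0.028) × 3.542 × 0.5260^(2/3) × 0.0039^(1/2) = 5.148 m³/s
V = Q/A = 5.148/3.542 = 1.453 m/s

1.45 m/s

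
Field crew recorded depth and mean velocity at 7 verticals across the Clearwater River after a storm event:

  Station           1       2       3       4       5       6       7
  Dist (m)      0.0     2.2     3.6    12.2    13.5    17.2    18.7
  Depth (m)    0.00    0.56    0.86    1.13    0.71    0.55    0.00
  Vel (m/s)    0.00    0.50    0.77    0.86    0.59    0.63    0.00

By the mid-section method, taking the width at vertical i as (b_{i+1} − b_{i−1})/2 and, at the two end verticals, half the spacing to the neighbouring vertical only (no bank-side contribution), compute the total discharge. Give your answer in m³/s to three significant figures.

w_2 = (3.6 − 0.0)/2 = 1.8 m; q_2 = 0.50 × 0.56 × 1.8 = 0.5040 m³/s
w_3 = (12.2 − 2.2)/2 = 5 m; q_3 = 0.77 × 0.86 × 5 = 3.311 m³/s
w_4 = (13.5 − 3.6)/2 = 4.95 m; q_4 = 0.86 × 1.13 × 4.95 = 4.810 m³/s
w_5 = (17.2 − 12.2)/2 = 2.5 m; q_5 = 0.59 × 0.71 × 2.5 = 1.047 m³/s
w_6 = (18.7 − 13.5)/2 = 2.6 m; q_6 = 0.63 × 0.55 × 2.6 = 0.9009 m³/s
Stations 1, 7 contribute zero (depth or velocity is 0).
Q = Σ qᵢ = 10.57 m³/s

10.6 m³/s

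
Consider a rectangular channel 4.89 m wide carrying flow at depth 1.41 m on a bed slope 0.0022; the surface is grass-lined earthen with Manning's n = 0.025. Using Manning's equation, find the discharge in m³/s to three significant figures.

12.0 m³/s

A = b·y = 4.89 × 1.41 = 6.895 m²
P = b + 2y = 4.89 + 2×1.41 = 7.710 m
R = A/P = 6.895/7.710 = 0.8943 m
Q = (1/n)·A·R^(2/3)·S^(1/2) = (1/0.025) × 6.895 × 0.8943^(2/3) × 0.0022^(1/2) = 12.01 m³/s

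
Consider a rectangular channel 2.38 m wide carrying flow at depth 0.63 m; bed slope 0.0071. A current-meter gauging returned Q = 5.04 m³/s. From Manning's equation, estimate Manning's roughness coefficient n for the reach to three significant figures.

0.0139

A = b·y = 2.38 × 0.63 = 1.499 m²
P = b + 2y = 2.38 + 2×0.63 = 3.640 m
R = A/P = 1.499/3.640 = 0.4119 m
n = (1/Q)·A·R^(2/3)·S^(1/2) = (1/5.04) × 1.499 × 0.5536 × 0.08426 = 0.01388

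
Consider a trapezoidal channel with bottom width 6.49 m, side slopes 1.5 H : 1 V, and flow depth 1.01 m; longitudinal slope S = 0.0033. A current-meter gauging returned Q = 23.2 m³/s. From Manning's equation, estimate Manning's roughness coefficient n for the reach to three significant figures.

A = (b + z·y)·y = (6.49 + 1.5×1.01)×1.01 = 8.085 m²
P = b + 2y√(1+z²) = 6.49 + 2×1.01×√(1+1.5²) = 10.13 m
R = A/P = 8.085/10.13 = 0.7980 m
n = (1/Q)·A·R^(2/3)·S^(1/2) = (1/23.2) × 8.085 × 0.8603 × 0.05745 = 0.01722

0.0172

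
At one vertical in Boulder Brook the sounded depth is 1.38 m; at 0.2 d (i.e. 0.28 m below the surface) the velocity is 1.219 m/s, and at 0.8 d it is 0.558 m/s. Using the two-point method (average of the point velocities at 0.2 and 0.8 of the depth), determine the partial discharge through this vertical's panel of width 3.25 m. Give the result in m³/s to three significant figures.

3.98 m³/s

v̄ = (1.219 + 0.558) / 2 = 0.8885 m/s
q = v̄ × d × w = 0.8885 × 1.38 × 3.25 = 3.985 m³/s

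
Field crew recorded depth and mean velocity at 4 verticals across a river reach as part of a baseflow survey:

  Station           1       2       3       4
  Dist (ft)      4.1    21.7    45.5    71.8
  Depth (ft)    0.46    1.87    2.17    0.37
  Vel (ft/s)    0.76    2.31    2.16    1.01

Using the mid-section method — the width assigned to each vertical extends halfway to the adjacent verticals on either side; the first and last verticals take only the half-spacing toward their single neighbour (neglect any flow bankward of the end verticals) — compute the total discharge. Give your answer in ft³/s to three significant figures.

215 ft³/s

w_1 = (21.7 − 4.1)/2 = 8.8 ft; q_1 = 0.76 × 0.46 × 8.8 = 3.076 ft³/s
w_2 = (45.5 − 4.1)/2 = 20.7 ft; q_2 = 2.31 × 1.87 × 20.7 = 89.42 ft³/s
w_3 = (71.8 − 21.7)/2 = 25.05 ft; q_3 = 2.16 × 2.17 × 25.05 = 117.4 ft³/s
w_4 = (71.8 − 45.5)/2 = 13.15 ft; q_4 = 1.01 × 0.37 × 13.15 = 4.914 ft³/s
Q = Σ qᵢ = 214.8 ft³/s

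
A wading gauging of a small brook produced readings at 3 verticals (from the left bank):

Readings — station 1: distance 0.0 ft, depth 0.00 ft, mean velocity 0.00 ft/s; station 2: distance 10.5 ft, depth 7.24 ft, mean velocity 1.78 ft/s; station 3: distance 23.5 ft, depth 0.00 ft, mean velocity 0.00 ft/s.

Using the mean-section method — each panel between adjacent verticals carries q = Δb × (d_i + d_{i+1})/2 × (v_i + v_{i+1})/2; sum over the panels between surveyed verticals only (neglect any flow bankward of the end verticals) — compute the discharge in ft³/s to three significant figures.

Panel 1-2: Δb = 10.5 ft, d̄ = (0.00+7.24)/2 = 3.62, v̄ = (0.00+1.78)/2 = 0.89 → q = 10.5×3.62×0.89 = 33.83 ft³/s
Panel 2-3: Δb = 13 ft, d̄ = (7.24+0.00)/2 = 3.62, v̄ = (1.78+0.00)/2 = 0.89 → q = 13×3.62×0.89 = 41.88 ft³/s
Q = Σ q = 75.71 ft³/s

75.7 ft³/s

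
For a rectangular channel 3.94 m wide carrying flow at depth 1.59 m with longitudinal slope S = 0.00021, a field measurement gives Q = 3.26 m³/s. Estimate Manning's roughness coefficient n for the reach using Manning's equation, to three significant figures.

A = b·y = 3.94 × 1.59 = 6.265 m²
P = b + 2y = 3.94 + 2×1.59 = 7.120 m
R = A/P = 6.265/7.120 = 0.8799 m
n = (1/Q)·A·R^(2/3)·S^(1/2) = (1/3.26) × 6.265 × 0.9182 × 0.01449 = 0.02557

0.0256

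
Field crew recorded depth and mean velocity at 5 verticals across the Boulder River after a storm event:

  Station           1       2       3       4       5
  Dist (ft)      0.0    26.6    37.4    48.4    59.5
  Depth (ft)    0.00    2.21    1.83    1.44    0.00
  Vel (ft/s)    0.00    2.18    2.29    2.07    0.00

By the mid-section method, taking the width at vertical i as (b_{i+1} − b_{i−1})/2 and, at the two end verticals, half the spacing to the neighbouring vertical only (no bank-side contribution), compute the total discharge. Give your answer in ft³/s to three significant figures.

169 ft³/s

w_2 = (37.4 − 0.0)/2 = 18.7 ft; q_2 = 2.18 × 2.21 × 18.7 = 90.09 ft³/s
w_3 = (48.4 − 26.6)/2 = 10.9 ft; q_3 = 2.29 × 1.83 × 10.9 = 45.68 ft³/s
w_4 = (59.5 − 37.4)/2 = 11.05 ft; q_4 = 2.07 × 1.44 × 11.05 = 32.94 ft³/s
Stations 1, 5 contribute zero (depth or velocity is 0).
Q = Σ qᵢ = 168.7 ft³/s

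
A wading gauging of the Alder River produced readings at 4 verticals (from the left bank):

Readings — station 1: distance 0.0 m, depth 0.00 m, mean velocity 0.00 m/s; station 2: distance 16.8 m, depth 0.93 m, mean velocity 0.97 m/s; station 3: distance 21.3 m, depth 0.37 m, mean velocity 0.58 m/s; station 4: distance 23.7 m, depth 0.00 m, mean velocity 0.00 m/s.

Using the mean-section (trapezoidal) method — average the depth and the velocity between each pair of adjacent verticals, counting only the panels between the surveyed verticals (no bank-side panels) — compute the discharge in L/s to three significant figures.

6180 L/s

Panel 1-2: Δb = 16.8 m, d̄ = (0.00+0.93)/2 = 0.465, v̄ = (0.00+0.97)/2 = 0.485 → q = 16.8×0.465×0.485 = 3.789 m³/s
Panel 2-3: Δb = 4.5 m, d̄ = (0.93+0.37)/2 = 0.65, v̄ = (0.97+0.58)/2 = 0.775 → q = 4.5×0.65×0.775 = 2.267 m³/s
Panel 3-4: Δb = 2.4 m, d̄ = (0.37+0.00)/2 = 0.185, v̄ = (0.58+0.00)/2 = 0.29 → q = 2.4×0.185×0.29 = 0.1288 m³/s
Q = Σ q = 6.184 m³/s
= 6.184 × 1000 = 6184 L/s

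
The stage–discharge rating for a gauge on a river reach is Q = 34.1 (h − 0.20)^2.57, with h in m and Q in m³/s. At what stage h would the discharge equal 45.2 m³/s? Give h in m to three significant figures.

h − h₀ = (Q/C)^(1/b) = (45.2/34.1)^(1/2.57) = 1.116 m
h = 0.20 + 1.116 = 1.316 m

1.32 m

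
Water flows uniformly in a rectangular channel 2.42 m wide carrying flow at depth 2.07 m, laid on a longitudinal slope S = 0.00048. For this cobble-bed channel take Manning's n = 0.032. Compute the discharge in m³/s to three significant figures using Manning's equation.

2.87 m³/s

A = b·y = 2.42 × 2.07 = 5.009 m²
P = b + 2y = 2.42 + 2×2.07 = 6.560 m
R = A/P = 5.009/6.560 = 0.7636 m
Q = (1/n)·A·R^(2/3)·S^(1/2) = (1/0.032) × 5.009 × 0.7636^(2/3) × 0.00048^(1/2) = 2.865 m³/s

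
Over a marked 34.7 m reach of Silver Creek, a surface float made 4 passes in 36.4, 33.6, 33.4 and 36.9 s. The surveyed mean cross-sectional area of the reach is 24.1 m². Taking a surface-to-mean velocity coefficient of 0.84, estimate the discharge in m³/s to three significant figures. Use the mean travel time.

20.0 m³/s

t̄ = (36.4 + 33.6 + 33.4 + 36.9) / 4 = 35.075 s
v_surface = L / t̄ = 34.7 / 35.075 = 0.9893 m/s
v_mean = 0.84 × 0.9893 = 0.8310 m/s
Q = A × v_mean = 24.1 × 0.8310 = 20.03 m³/s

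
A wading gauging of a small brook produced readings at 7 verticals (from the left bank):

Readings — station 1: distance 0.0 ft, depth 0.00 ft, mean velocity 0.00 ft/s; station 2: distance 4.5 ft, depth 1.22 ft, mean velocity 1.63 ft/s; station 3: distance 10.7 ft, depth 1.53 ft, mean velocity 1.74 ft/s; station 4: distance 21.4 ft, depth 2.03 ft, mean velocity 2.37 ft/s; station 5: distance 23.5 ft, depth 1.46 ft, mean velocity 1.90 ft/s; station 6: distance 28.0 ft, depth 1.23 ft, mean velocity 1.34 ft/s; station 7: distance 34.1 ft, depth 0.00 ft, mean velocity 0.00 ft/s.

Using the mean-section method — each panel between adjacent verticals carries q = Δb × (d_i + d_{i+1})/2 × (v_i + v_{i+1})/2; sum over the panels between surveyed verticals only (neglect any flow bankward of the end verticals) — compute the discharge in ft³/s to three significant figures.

75.9 ft³/s

Panel 1-2: Δb = 4.5 ft, d̄ = (0.00+1.22)/2 = 0.61, v̄ = (0.00+1.63)/2 = 0.815 → q = 4.5×0.61×0.815 = 2.237 ft³/s
Panel 2-3: Δb = 6.2 ft, d̄ = (1.22+1.53)/2 = 1.375, v̄ = (1.63+1.74)/2 = 1.685 → q = 6.2×1.375×1.685 = 14.36 ft³/s
Panel 3-4: Δb = 10.7 ft, d̄ = (1.53+2.03)/2 = 1.78, v̄ = (1.74+2.37)/2 = 2.055 → q = 10.7×1.78×2.055 = 39.14 ft³/s
Panel 4-5: Δb = 2.1 ft, d̄ = (2.03+1.46)/2 = 1.745, v̄ = (2.37+1.90)/2 = 2.135 → q = 2.1×1.745×2.135 = 7.824 ft³/s
Panel 5-6: Δb = 4.5 ft, d̄ = (1.46+1.23)/2 = 1.345, v̄ = (1.90+1.34)/2 = 1.62 → q = 4.5×1.345×1.62 = 9.805 ft³/s
Panel 6-7: Δb = 6.1 ft, d̄ = (1.23+0.00)/2 = 0.615, v̄ = (1.34+0.00)/2 = 0.67 → q = 6.1×0.615×0.67 = 2.514 ft³/s
Q = Σ q = 75.88 ft³/s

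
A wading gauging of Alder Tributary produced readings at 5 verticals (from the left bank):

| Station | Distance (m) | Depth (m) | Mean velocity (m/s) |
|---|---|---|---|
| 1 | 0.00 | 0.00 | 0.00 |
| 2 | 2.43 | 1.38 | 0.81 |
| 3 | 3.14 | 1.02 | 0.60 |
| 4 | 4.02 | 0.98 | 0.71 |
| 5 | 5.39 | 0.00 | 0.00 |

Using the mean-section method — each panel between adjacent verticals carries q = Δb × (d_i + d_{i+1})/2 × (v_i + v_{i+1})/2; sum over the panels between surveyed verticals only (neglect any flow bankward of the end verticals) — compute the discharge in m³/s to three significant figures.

2.09 m³/s

Panel 1-2: Δb = 2.43 m, d̄ = (0.00+1.38)/2 = 0.69, v̄ = (0.00+0.81)/2 = 0.405 → q = 2.43×0.69×0.405 = 0.6791 m³/s
Panel 2-3: Δb = 0.71 m, d̄ = (1.38+1.02)/2 = 1.2, v̄ = (0.81+0.60)/2 = 0.705 → q = 0.71×1.2×0.705 = 0.6007 m³/s
Panel 3-4: Δb = 0.88 m, d̄ = (1.02+0.98)/2 = 1, v̄ = (0.60+0.71)/2 = 0.655 → q = 0.88×1×0.655 = 0.5764 m³/s
Panel 4-5: Δb = 1.37 m, d̄ = (0.98+0.00)/2 = 0.49, v̄ = (0.71+0.00)/2 = 0.355 → q = 1.37×0.49×0.355 = 0.2383 m³/s
Q = Σ q = 2.094 m³/s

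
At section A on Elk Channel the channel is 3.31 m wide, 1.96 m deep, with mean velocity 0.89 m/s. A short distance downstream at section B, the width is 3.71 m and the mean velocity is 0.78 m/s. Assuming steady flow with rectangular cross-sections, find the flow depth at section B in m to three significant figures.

2.00 m

Q = A₁V₁ = (3.31×1.96) × 0.89 = 5.774 m³/s
d₂ = Q/(b₂ V₂) = 5.774/(3.71×0.78) = 1.995 m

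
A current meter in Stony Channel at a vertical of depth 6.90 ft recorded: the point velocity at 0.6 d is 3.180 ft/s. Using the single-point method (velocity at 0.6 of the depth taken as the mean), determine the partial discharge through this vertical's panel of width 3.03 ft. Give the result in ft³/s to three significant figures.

66.5 ft³/s

v̄ = v₀.₆ = 3.180 ft/s
q = v̄ × d × w = 3.180 × 6.90 × 3.03 = 66.48 ft³/s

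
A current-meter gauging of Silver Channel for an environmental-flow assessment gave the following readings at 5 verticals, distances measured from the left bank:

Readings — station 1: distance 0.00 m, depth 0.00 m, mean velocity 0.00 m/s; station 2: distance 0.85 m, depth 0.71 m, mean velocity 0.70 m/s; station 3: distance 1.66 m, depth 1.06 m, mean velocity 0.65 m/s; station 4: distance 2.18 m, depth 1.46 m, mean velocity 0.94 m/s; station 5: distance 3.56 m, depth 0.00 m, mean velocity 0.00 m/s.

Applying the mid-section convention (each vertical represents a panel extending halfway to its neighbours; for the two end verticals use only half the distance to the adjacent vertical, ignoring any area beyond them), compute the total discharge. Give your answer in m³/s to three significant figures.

2.17 m³/s

w_2 = (1.66 − 0.00)/2 = 0.83 m; q_2 = 0.70 × 0.71 × 0.83 = 0.4125 m³/s
w_3 = (2.18 − 0.85)/2 = 0.665 m; q_3 = 0.65 × 1.06 × 0.665 = 0.4582 m³/s
w_4 = (3.56 − 1.66)/2 = 0.95 m; q_4 = 0.94 × 1.46 × 0.95 = 1.304 m³/s
Stations 1, 5 contribute zero (depth or velocity is 0).
Q = Σ qᵢ = 2.174 m³/s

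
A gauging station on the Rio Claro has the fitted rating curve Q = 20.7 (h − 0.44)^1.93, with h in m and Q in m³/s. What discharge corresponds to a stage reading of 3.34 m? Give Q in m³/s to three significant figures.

Q = 20.7 × (3.34 − 0.44)^1.93 = 20.7 × 2.9^1.93 = 161.6 m³/s

162 m³/s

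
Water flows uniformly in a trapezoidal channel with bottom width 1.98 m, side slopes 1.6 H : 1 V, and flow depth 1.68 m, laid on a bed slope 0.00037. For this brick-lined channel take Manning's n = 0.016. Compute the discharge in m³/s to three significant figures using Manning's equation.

A = (b + z·y)·y = (1.98 + 1.6×1.68)×1.68 = 7.842 m²
P = b + 2y√(1+z²) = 1.98 + 2×1.68×√(1+1.6²) = 8.320 m
R = A/P = 7.842/8.320 = 0.9426 m
Q = (1/n)·A·R^(2/3)·S^(1/2) = (1/0.016) × 7.842 × 0.9426^(2/3) × 0.00037^(1/2) = 9.064 m³/s

9.06 m³/s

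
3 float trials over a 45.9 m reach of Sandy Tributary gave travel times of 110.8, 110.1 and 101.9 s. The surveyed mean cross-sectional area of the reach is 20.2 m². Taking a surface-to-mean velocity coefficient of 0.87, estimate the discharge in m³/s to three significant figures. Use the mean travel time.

7.50 m³/s

t̄ = (110.8 + 110.1 + 101.9) / 3 = 107.6 s
v_surface = L / t̄ = 45.9 / 107.6 = 0.4266 m/s
v_mean = 0.87 × 0.4266 = 0.3711 m/s
Q = A × v_mean = 20.2 × 0.3711 = 7.497 m³/s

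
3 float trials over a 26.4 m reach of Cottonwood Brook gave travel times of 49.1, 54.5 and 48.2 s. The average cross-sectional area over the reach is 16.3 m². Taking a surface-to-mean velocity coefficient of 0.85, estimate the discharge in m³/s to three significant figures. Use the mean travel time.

t̄ = (49.1 + 54.5 + 48.2) / 3 = 50.6 s
v_surface = L / t̄ = 26.4 / 50.6 = 0.5217 m/s
v_mean = 0.85 × 0.5217 = 0.4435 m/s
Q = A × v_mean = 16.3 × 0.4435 = 7.229 m³/s

7.23 m³/s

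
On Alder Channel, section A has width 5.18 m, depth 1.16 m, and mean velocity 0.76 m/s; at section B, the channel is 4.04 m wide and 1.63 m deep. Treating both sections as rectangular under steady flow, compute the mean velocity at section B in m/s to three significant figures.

Q = A₁V₁ = (5.18×1.16) × 0.76 = 4.567 m³/s
A₂ = 4.04 × 1.63 = 6.585 m²
V₂ = Q/A₂ = 4.567/6.585 = 0.6935 m/s

0.693 m/s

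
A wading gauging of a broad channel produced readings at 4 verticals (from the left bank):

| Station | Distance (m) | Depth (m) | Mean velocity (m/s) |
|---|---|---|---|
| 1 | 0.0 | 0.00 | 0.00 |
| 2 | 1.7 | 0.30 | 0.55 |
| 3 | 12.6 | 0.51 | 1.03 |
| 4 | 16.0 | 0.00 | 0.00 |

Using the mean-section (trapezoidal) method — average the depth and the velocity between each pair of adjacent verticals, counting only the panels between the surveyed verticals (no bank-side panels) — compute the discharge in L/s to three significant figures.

4000 L/s

Panel 1-2: Δb = 1.7 m, d̄ = (0.00+0.30)/2 = 0.15, v̄ = (0.00+0.55)/2 = 0.275 → q = 1.7×0.15×0.275 = 0.07013 m³/s
Panel 2-3: Δb = 10.9 m, d̄ = (0.30+0.51)/2 = 0.405, v̄ = (0.55+1.03)/2 = 0.79 → q = 10.9×0.405×0.79 = 3.487 m³/s
Panel 3-4: Δb = 3.4 m, d̄ = (0.51+0.00)/2 = 0.255, v̄ = (1.03+0.00)/2 = 0.515 → q = 3.4×0.255×0.515 = 0.4465 m³/s
Q = Σ q = 4.004 m³/s
= 4.004 × 1000 = 4004 L/s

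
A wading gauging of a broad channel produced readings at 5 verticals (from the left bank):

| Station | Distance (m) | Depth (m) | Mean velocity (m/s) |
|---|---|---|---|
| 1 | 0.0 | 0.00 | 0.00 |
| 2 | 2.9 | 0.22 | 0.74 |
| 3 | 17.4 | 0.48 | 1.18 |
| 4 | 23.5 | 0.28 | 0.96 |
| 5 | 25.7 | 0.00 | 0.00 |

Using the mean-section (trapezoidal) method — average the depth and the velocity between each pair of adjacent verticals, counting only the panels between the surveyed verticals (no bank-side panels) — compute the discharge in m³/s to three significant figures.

Panel 1-2: Δb = 2.9 m, d̄ = (0.00+0.22)/2 = 0.11, v̄ = (0.00+0.74)/2 = 0.37 → q = 2.9×0.11×0.37 = 0.1180 m³/s
Panel 2-3: Δb = 14.5 m, d̄ = (0.22+0.48)/2 = 0.35, v̄ = (0.74+1.18)/2 = 0.96 → q = 14.5×0.35×0.96 = 4.872 m³/s
Panel 3-4: Δb = 6.1 m, d̄ = (0.48+0.28)/2 = 0.38, v̄ = (1.18+0.96)/2 = 1.07 → q = 6.1×0.38×1.07 = 2.480 m³/s
Panel 4-5: Δb = 2.2 m, d̄ = (0.28+0.00)/2 = 0.14, v̄ = (0.96+0.00)/2 = 0.48 → q = 2.2×0.14×0.48 = 0.1478 m³/s
Q = Σ q = 7.618 m³/s

7.62 m³/s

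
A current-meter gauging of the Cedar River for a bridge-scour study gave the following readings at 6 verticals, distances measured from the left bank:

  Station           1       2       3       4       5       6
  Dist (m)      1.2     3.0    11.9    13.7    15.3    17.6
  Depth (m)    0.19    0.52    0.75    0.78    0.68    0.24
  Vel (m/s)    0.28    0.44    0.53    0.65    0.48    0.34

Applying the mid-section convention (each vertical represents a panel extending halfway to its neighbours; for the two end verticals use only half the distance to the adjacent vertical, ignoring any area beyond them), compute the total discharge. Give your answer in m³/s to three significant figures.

w_1 = (3.0 − 1.2)/2 = 0.9 m; q_1 = 0.28 × 0.19 × 0.9 = 0.04788 m³/s
w_2 = (11.9 − 1.2)/2 = 5.35 m; q_2 = 0.44 × 0.52 × 5.35 = 1.224 m³/s
w_3 = (13.7 − 3.0)/2 = 5.35 m; q_3 = 0.53 × 0.75 × 5.35 = 2.127 m³/s
w_4 = (15.3 − 11.9)/2 = 1.7 m; q_4 = 0.65 × 0.78 × 1.7 = 0.8619 m³/s
w_5 = (17.6 − 13.7)/2 = 1.95 m; q_5 = 0.48 × 0.68 × 1.95 = 0.6365 m³/s
w_6 = (17.6 − 15.3)/2 = 1.15 m; q_6 = 0.34 × 0.24 × 1.15 = 0.09384 m³/s
Q = Σ qᵢ = 4.991 m³/s

4.99 m³/s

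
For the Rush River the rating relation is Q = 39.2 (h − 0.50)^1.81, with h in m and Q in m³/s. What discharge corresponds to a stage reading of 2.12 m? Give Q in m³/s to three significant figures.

Q = 39.2 × (2.12 − 0.50)^1.81 = 39.2 × 1.62^1.81 = 93.87 m³/s

93.9 m³/s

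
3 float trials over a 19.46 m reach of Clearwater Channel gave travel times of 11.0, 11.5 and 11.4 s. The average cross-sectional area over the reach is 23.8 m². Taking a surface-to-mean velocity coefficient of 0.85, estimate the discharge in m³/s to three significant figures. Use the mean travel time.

t̄ = (11.0 + 11.5 + 11.4) / 3 = 11.3 s
v_surface = L / t̄ = 19.46 / 11.3 = 1.722 m/s
v_mean = 0.85 × 1.722 = 1.464 m/s
Q = A × v_mean = 23.8 × 1.464 = 34.84 m³/s

34.8 m³/s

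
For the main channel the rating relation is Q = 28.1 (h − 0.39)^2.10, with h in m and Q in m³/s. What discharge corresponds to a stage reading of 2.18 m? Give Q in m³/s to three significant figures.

95.4 m³/s

Q = 28.1 × (2.18 − 0.39)^2.10 = 28.1 × 1.79^2.10 = 95.43 m³/s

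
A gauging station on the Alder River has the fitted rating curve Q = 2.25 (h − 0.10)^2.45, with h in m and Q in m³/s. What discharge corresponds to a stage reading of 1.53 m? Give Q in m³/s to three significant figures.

5.40 m³/s

Q = 2.25 × (1.53 − 0.10)^2.45 = 2.25 × 1.43^2.45 = 5.405 m³/s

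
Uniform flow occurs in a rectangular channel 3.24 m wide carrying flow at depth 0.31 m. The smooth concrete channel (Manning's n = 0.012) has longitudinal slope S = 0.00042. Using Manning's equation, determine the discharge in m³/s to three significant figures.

A = b·y = 3.24 × 0.31 = 1.004 m²
P = b + 2y = 3.24 + 2×0.31 = 3.860 m
R = A/P = 1.004/3.860 = 0.2602 m
Q = (1/n)·A·R^(2/3)·S^(1/2) = (1/0.012) × 1.004 × 0.2602^(2/3) × 0.00042^(1/2) = 0.6991 m³/s

0.699 m³/s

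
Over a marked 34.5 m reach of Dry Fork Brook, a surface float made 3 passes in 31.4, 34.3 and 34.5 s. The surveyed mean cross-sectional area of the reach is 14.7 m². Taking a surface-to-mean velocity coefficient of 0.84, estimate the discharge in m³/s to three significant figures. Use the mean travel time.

12.8 m³/s

t̄ = (31.4 + 34.3 + 34.5) / 3 = 33.4 s
v_surface = L / t̄ = 34.5 / 33.4 = 1.033 m/s
v_mean = 0.84 × 1.033 = 0.8677 m/s
Q = A × v_mean = 14.7 × 0.8677 = 12.75 m³/s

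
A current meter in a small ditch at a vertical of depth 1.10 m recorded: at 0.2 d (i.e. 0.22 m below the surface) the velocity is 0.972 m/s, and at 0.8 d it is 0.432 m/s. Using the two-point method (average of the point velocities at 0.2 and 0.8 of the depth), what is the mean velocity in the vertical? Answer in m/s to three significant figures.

v̄ = (0.972 + 0.432) / 2 = 0.7020 m/s

0.702 m/s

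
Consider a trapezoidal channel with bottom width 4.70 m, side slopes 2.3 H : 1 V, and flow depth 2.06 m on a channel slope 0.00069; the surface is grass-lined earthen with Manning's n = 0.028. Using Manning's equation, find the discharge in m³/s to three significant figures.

21.7 m³/s

A = (b + z·y)·y = (4.70 + 2.3×2.06)×2.06 = 19.44 m²
P = b + 2y√(1+z²) = 4.70 + 2×2.06×√(1+2.3²) = 15.03 m
R = A/P = 19.44/15.03 = 1.293 m
Q = (1/n)·A·R^(2/3)·S^(1/2) = (1/0.028) × 19.44 × 1.293^(2/3) × 0.00069^(1/2) = 21.65 m³/s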